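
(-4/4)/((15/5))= -1/3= -0.33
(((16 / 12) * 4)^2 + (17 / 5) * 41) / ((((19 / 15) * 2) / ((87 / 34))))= 219037 / 1292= 169.53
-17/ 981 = -0.02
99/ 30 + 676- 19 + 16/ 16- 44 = 6173/ 10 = 617.30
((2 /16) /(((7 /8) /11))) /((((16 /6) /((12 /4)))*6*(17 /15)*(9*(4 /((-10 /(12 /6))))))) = -275 /7616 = -0.04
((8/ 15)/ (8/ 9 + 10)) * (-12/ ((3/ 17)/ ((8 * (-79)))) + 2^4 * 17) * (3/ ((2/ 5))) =778464/ 49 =15887.02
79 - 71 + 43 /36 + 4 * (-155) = -610.81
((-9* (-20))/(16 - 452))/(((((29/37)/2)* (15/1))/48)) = -3.37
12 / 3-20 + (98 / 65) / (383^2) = -16.00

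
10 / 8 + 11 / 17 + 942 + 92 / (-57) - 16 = 3590273 / 3876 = 926.28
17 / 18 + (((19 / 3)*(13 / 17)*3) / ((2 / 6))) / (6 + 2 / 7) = 53041 / 6732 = 7.88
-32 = -32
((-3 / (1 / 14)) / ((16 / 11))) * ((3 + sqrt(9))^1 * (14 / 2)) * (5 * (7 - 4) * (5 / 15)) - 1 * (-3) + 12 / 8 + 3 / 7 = -169647 / 28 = -6058.82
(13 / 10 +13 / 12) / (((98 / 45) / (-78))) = -16731 / 196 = -85.36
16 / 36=4 / 9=0.44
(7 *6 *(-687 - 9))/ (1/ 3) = -87696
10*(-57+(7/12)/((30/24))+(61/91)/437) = -67443002/119301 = -565.32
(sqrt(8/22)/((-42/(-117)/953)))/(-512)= -37167*sqrt(11)/39424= -3.13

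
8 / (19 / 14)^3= 21952 / 6859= 3.20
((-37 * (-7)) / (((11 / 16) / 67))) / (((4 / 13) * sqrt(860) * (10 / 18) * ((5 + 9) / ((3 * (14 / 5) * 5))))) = 12181806 * sqrt(215) / 11825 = 15105.31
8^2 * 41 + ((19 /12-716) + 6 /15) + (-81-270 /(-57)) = 2090441 /1140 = 1833.72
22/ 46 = 11/ 23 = 0.48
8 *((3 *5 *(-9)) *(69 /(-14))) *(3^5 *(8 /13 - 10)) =-1104609960 /91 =-12138570.99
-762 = -762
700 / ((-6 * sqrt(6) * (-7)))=25 * sqrt(6) / 9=6.80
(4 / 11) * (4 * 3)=48 / 11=4.36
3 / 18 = 1 / 6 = 0.17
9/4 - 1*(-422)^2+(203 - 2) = -711523/4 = -177880.75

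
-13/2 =-6.50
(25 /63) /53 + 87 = 290518 /3339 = 87.01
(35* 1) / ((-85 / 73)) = -511 / 17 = -30.06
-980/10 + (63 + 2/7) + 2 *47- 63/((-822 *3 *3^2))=1023439/17262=59.29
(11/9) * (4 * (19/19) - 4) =0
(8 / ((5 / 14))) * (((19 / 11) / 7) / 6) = 152 / 165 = 0.92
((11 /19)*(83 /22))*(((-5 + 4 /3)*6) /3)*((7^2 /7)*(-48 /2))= 51128 /19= 2690.95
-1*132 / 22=-6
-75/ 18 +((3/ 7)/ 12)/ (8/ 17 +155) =-308333/ 74004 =-4.17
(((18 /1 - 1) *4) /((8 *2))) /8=17 /32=0.53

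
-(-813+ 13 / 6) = 4865 / 6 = 810.83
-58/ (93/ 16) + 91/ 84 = -8.90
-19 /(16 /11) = -209 /16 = -13.06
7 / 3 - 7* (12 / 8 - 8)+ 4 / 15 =481 / 10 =48.10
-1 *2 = -2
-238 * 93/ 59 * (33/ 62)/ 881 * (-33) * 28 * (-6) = -65313864/ 51979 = -1256.54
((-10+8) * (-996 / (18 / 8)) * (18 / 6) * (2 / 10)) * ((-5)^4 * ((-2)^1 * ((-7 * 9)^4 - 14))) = -10459956808000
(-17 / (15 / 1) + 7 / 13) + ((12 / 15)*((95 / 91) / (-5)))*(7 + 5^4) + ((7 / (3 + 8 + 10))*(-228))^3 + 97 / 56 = -684965467 / 1560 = -439080.43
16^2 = 256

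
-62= -62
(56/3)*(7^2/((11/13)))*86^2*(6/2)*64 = 16885127168/11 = 1535011560.73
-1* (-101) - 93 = 8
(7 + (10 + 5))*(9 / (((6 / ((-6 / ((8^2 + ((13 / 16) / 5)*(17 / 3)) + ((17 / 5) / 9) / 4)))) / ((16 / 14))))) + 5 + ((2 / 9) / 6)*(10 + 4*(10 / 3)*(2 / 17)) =878944615 / 451211229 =1.95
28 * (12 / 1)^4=580608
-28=-28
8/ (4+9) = 0.62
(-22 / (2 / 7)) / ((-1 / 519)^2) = -20740797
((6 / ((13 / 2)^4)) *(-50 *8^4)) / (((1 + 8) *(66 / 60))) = -65536000 / 942513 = -69.53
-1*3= -3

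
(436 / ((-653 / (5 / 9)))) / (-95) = 436 / 111663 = 0.00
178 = 178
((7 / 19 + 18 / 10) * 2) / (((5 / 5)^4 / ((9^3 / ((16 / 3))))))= 225261 / 380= 592.79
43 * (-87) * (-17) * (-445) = -28300665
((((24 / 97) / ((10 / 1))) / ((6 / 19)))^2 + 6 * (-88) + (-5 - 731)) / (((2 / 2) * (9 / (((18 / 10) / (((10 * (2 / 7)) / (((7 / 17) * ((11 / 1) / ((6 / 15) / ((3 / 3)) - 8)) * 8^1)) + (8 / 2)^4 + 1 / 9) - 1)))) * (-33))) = 43706474532 / 1452087441625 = 0.03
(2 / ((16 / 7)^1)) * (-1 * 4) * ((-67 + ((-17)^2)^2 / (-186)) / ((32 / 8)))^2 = -64489154023 / 1107072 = -58252.00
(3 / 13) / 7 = 3 / 91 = 0.03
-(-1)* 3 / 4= 0.75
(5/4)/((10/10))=5/4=1.25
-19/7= -2.71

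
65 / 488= 0.13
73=73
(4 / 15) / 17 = 4 / 255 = 0.02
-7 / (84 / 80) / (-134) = 10 / 201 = 0.05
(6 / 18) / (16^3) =1 / 12288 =0.00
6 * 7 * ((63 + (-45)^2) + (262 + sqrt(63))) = 126 * sqrt(7) + 98700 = 99033.36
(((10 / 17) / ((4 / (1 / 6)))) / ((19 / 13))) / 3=65 / 11628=0.01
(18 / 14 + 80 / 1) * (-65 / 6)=-36985 / 42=-880.60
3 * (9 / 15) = 9 / 5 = 1.80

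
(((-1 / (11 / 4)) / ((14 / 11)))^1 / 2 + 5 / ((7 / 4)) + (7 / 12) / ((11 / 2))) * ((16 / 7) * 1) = 10424 / 1617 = 6.45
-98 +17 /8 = -767 /8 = -95.88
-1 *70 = -70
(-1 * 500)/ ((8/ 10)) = -625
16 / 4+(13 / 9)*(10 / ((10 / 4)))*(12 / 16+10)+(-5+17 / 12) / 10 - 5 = 21871 / 360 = 60.75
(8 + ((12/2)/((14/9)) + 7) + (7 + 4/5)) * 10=1866/7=266.57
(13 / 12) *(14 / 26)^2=49 / 156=0.31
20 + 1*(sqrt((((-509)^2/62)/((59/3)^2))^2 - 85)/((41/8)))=4*sqrt(1477733596301)/4424351 + 20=21.10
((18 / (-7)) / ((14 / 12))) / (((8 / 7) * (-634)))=27 / 8876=0.00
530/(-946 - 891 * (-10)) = 265/3982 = 0.07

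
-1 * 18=-18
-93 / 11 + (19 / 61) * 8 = -4001 / 671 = -5.96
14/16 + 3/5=59/40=1.48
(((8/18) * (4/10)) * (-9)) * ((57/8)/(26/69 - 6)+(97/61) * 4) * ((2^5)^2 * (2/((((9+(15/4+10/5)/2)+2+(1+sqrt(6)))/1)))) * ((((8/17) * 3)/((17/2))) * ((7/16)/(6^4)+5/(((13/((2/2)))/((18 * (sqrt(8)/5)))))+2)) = -47783338573824 * sqrt(2)/90077952445 - 71687105783552/187084978155+81928120895488 * sqrt(6)/3180444628635+109219059597312 * sqrt(3)/1531325191565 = -946.74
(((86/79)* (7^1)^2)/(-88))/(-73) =2107/253748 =0.01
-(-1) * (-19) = -19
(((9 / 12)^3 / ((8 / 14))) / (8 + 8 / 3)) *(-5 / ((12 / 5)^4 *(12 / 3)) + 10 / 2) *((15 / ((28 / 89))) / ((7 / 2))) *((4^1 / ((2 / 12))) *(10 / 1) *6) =24726569625 / 3670016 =6737.46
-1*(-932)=932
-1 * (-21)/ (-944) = -21/ 944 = -0.02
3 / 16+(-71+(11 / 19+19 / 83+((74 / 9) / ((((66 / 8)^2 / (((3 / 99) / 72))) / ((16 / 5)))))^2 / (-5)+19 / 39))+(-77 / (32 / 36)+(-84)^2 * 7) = 49235.86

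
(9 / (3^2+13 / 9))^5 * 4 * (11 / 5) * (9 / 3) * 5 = 115063885233 / 1834760056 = 62.71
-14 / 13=-1.08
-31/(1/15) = -465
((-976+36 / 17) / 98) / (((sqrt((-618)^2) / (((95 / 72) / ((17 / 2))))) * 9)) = -393205 / 1417742676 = -0.00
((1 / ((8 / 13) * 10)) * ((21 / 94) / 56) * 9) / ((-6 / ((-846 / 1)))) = 1053 / 1280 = 0.82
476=476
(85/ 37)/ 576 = 85/ 21312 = 0.00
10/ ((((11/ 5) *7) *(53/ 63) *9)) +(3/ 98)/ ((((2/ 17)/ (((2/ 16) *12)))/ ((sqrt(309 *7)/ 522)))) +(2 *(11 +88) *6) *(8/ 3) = 17 *sqrt(2163)/ 22736 +1846994/ 583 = 3168.12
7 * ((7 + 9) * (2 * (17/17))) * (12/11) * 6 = 16128/11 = 1466.18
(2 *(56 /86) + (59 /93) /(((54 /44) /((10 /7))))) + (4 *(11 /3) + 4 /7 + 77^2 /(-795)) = 1967052107 /200289915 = 9.82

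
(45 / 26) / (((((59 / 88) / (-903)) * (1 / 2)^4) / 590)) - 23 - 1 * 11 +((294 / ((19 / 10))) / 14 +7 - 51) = -22005482.33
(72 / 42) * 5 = 8.57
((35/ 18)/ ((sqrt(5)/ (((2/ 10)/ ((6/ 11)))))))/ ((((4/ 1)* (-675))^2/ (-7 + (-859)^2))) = 3156461* sqrt(5)/ 218700000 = 0.03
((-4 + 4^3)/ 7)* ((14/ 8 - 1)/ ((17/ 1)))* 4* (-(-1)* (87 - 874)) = -141660/ 119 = -1190.42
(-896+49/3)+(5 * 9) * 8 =-1559/3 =-519.67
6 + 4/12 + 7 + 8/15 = 208/15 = 13.87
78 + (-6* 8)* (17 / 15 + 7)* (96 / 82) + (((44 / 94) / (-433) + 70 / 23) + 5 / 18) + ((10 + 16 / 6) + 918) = 958474694981 / 1727189370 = 554.93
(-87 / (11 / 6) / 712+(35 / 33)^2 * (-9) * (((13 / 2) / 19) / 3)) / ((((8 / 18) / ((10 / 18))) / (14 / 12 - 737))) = 66187406275 / 58927968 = 1123.19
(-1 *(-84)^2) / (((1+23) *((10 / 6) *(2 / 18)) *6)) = -1323 / 5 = -264.60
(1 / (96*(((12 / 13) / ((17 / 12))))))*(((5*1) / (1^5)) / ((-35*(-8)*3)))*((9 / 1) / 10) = 221 / 2580480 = 0.00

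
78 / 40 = 39 / 20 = 1.95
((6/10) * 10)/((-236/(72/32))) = -27/472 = -0.06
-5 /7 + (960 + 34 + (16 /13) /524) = 11840987 /11921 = 993.29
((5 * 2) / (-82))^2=0.01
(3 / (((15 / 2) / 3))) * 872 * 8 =41856 / 5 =8371.20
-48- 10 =-58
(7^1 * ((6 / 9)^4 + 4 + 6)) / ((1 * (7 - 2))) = 5782 / 405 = 14.28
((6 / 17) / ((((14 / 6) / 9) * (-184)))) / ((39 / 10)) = -135 / 71162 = -0.00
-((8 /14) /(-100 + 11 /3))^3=1728 /8279186167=0.00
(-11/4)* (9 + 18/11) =-117/4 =-29.25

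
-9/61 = -0.15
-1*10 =-10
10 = 10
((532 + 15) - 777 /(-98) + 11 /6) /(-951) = -11692 /19971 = -0.59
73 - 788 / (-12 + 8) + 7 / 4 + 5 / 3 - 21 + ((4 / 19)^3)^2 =142502022701 / 564550572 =252.42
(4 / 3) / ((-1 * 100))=-1 / 75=-0.01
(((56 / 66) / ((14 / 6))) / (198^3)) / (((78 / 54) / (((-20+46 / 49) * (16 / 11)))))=-7472 / 8309748447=-0.00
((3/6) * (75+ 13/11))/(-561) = -419/6171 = -0.07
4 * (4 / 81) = 16 / 81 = 0.20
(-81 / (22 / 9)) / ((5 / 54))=-19683 / 55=-357.87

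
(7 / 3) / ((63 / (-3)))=-1 / 9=-0.11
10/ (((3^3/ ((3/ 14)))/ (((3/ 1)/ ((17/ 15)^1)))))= 25/ 119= 0.21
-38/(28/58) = -551/7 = -78.71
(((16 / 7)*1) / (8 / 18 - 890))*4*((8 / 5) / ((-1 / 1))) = 2304 / 140105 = 0.02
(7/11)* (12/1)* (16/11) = 1344/121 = 11.11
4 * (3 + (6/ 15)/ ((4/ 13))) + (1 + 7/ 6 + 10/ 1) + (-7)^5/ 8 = -248581/ 120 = -2071.51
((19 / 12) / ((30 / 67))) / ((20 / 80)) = 1273 / 90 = 14.14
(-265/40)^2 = 2809/64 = 43.89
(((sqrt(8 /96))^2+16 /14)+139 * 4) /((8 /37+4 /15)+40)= 8659295 /629104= 13.76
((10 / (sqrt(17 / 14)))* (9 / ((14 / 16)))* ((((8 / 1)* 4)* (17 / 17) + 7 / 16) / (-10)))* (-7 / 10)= 4671* sqrt(238) / 340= 211.94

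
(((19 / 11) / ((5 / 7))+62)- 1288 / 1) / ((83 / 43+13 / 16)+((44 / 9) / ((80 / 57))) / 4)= -34725252 / 102553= -338.61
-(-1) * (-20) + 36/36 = -19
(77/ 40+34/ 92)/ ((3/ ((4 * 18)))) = 6333/ 115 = 55.07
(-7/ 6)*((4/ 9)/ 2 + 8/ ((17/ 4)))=-1127/ 459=-2.46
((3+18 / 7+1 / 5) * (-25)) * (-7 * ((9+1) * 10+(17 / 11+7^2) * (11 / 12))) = 147796.67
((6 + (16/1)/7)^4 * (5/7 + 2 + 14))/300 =110335836/420175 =262.59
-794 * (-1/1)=794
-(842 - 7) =-835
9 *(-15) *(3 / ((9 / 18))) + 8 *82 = -154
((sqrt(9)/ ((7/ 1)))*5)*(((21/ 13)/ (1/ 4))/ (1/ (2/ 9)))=40/ 13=3.08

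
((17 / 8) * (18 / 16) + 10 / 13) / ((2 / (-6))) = -9.48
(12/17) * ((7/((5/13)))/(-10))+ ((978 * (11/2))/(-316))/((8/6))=-7548369/537200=-14.05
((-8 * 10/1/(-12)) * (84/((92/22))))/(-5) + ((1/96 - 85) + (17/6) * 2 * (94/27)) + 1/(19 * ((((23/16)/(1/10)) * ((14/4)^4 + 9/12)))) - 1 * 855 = -12942370051529/13666073760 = -947.04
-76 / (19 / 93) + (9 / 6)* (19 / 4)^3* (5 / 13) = -516123 / 1664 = -310.17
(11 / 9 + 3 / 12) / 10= 53 / 360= 0.15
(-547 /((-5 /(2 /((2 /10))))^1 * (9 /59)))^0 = 1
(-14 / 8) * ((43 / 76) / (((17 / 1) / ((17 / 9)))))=-301 / 2736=-0.11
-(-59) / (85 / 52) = 3068 / 85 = 36.09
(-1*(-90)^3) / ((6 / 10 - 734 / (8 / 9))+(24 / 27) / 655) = -3437964000 / 3891401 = -883.48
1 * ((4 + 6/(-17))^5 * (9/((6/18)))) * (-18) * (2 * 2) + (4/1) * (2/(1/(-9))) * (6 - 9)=-1780655536296/1419857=-1254109.07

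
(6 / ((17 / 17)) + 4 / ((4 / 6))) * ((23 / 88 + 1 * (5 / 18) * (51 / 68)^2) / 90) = 49 / 880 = 0.06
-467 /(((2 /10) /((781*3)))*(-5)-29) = 1094181 /67948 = 16.10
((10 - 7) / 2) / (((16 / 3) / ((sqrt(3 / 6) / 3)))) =3*sqrt(2) / 64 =0.07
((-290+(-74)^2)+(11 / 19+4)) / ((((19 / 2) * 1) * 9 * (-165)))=-197242 / 536085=-0.37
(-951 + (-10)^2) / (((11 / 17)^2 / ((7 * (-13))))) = 22380449 / 121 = 184962.39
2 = 2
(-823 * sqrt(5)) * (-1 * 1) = 823 * sqrt(5) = 1840.28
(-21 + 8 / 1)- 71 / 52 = -747 / 52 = -14.37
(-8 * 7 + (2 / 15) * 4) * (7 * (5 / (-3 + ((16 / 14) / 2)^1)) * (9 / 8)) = 15288 / 17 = 899.29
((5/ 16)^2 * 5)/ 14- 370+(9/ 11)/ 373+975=8897162091/ 14705152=605.04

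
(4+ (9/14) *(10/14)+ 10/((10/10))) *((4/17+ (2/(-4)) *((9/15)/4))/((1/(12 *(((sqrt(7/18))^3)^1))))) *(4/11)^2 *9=154453 *sqrt(14)/71995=8.03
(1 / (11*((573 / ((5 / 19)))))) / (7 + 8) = 1 / 359271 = 0.00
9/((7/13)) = 117/7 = 16.71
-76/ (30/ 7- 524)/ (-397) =-266/ 722143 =-0.00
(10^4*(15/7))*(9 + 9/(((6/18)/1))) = 5400000/7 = 771428.57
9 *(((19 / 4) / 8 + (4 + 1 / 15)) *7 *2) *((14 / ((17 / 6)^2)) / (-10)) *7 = -20716857 / 28900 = -716.85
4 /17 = 0.24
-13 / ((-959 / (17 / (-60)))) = -221 / 57540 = -0.00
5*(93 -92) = 5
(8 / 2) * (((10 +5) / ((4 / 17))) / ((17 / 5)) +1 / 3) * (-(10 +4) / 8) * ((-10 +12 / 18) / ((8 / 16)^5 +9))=359072 / 2601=138.05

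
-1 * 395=-395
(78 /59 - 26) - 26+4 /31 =-92454 /1829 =-50.55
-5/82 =-0.06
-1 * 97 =-97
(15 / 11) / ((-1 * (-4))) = 15 / 44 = 0.34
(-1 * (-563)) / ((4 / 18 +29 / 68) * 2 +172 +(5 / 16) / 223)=307343952 / 94604501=3.25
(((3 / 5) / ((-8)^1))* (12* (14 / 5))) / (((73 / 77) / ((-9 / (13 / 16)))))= 698544 / 23725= 29.44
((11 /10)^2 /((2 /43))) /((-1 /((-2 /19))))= 5203 /1900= 2.74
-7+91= 84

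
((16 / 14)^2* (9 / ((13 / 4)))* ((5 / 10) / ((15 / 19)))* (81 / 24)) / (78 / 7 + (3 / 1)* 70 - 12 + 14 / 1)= 0.03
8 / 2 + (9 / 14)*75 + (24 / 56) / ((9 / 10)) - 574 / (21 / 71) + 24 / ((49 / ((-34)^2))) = -388601 / 294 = -1321.77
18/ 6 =3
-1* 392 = -392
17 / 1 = 17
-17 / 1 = -17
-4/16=-1/4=-0.25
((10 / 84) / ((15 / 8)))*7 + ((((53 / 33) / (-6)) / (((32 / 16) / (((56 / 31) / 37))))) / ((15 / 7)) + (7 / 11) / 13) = 10857653 / 22142835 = 0.49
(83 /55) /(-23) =-83 /1265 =-0.07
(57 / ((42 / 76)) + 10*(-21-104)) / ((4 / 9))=-18063 / 7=-2580.43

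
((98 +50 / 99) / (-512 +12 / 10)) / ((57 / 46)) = -1121480 / 7206111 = -0.16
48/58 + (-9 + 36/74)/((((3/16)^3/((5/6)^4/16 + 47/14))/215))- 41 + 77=-245235892412/260739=-940541.66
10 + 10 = 20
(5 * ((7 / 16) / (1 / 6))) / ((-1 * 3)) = -35 / 8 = -4.38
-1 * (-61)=61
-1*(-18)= 18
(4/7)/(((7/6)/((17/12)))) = 34/49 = 0.69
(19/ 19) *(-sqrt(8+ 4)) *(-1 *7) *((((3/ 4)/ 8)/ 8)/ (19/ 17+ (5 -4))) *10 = 595 *sqrt(3)/ 768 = 1.34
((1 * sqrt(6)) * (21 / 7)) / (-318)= -sqrt(6) / 106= -0.02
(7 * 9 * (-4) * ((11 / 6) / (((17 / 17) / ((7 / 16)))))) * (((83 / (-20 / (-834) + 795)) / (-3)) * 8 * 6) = 337.63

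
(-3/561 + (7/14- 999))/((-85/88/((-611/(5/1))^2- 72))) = 554964695044/36125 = 15362344.50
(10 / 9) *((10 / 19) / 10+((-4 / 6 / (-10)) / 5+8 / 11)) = 24868 / 28215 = 0.88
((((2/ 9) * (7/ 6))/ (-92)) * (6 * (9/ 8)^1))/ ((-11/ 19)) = 133/ 4048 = 0.03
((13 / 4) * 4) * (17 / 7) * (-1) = -221 / 7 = -31.57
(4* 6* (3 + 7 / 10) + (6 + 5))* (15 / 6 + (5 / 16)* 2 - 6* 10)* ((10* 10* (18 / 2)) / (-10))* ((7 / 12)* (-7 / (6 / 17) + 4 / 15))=-5830799.41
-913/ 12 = -76.08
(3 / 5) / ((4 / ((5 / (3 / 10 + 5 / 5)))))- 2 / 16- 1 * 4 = -369 / 104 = -3.55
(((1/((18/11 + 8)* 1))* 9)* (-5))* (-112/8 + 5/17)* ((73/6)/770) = 51027/50456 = 1.01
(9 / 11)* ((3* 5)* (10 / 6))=20.45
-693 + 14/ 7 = -691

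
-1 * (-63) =63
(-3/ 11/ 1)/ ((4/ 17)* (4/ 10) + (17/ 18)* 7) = -4590/ 112849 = -0.04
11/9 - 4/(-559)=6185/5031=1.23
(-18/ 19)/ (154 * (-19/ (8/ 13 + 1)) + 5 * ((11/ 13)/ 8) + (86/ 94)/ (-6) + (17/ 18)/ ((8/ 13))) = 1583712/ 3024803933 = 0.00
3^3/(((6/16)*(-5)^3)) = -72/125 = -0.58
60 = 60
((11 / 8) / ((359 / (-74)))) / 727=-407 / 1043972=-0.00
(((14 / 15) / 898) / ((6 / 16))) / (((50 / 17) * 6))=0.00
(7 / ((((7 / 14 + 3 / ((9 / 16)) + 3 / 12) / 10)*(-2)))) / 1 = -420 / 73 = -5.75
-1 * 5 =-5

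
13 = 13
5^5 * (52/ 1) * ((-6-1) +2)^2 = 4062500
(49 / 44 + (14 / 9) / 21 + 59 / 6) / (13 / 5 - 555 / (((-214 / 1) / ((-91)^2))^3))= 160394879990 / 468023678640019359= 0.00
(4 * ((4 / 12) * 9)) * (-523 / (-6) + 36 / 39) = 13742 / 13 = 1057.08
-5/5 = -1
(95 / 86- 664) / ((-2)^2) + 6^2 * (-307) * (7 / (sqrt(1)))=-26670225 / 344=-77529.72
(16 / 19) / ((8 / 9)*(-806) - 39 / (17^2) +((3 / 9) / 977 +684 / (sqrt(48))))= -74037871060129728 / 61805711334309085207 - 309963866175792*sqrt(3) / 3252932175489951853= -0.00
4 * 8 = 32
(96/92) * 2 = 48/23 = 2.09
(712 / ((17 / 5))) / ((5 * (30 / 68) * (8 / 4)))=712 / 15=47.47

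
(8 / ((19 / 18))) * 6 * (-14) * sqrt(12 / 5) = -24192 * sqrt(15) / 95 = -986.27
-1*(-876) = 876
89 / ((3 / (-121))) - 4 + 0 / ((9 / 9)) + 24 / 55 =-592883 / 165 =-3593.23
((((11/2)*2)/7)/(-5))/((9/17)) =-187/315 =-0.59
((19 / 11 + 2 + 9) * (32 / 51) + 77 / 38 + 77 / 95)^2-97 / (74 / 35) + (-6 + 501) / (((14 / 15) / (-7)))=-1530682644744083 / 420372839700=-3641.25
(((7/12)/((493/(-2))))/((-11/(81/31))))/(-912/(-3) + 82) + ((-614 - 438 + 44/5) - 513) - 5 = -1013087939271/648916180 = -1561.20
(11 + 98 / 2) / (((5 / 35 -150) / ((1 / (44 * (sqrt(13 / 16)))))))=-420 * sqrt(13) / 150007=-0.01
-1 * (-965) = 965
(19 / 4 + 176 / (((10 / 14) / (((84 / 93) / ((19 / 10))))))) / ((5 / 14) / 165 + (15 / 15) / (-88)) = -132667458 / 10013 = -13249.52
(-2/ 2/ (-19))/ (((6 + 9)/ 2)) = 2/ 285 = 0.01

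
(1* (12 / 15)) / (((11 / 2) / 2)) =16 / 55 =0.29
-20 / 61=-0.33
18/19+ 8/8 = 37/19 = 1.95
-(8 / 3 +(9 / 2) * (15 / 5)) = -97 / 6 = -16.17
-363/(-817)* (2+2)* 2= 2904/817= 3.55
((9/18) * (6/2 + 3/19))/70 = 3/133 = 0.02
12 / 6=2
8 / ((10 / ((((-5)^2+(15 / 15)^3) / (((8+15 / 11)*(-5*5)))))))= -1144 / 12875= -0.09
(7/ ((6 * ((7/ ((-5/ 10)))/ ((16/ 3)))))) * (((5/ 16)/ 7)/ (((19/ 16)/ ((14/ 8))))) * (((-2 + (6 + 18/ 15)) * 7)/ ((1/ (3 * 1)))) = -182/ 57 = -3.19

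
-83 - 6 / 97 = -8057 / 97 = -83.06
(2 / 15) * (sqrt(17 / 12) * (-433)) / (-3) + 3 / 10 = 3 / 10 + 433 * sqrt(51) / 135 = 23.21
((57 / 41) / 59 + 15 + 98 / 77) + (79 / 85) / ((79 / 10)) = 7424894 / 452353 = 16.41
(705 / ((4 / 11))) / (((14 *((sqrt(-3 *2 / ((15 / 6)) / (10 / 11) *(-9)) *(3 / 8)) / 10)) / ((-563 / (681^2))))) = -3307625 *sqrt(66) / 29216943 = -0.92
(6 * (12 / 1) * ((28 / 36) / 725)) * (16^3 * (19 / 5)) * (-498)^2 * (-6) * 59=-382616349179904 / 3625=-105549337704.80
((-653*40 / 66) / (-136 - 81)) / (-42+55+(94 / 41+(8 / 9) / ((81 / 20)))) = 130116780 / 1106715841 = 0.12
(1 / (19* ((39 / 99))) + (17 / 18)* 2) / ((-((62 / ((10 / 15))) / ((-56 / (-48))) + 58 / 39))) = -3934 / 157947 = -0.02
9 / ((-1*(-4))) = 9 / 4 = 2.25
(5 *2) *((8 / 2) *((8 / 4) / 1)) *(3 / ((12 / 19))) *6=2280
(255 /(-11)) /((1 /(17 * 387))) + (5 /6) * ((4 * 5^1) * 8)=-5028535 /33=-152379.85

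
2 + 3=5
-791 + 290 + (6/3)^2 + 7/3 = -1484/3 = -494.67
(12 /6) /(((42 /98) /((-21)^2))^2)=2117682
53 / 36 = 1.47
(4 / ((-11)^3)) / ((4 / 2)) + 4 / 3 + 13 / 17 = 142315 / 67881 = 2.10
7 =7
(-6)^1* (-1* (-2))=-12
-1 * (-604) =604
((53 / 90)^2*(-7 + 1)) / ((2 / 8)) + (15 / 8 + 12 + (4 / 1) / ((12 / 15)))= 56981 / 5400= 10.55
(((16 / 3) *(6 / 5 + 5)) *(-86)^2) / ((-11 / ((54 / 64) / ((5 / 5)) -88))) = 319725382 / 165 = 1937729.59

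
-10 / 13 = -0.77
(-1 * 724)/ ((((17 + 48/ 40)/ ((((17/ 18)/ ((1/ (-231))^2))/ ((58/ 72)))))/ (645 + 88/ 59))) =-35787244074120/ 22243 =-1608921641.60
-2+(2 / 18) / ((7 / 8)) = -118 / 63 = -1.87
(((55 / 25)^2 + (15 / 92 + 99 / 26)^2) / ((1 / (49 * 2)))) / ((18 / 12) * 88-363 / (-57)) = 686058891091 / 47007045800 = 14.59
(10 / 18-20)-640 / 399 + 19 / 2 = -27647 / 2394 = -11.55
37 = 37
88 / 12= 22 / 3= 7.33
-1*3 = -3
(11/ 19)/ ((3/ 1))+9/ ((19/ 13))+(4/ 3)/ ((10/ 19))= 844/ 95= 8.88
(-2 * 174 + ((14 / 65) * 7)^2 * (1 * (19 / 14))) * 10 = -2914532 / 845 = -3449.15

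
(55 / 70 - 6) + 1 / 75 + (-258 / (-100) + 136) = 70024 / 525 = 133.38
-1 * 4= -4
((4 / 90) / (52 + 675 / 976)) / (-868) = -0.00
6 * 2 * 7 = 84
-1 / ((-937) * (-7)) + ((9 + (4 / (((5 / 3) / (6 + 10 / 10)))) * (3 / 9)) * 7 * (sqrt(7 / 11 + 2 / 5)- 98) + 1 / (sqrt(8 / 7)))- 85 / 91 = -4270399116 / 426335 + sqrt(14) / 4 + 511 * sqrt(3135) / 275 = -9911.56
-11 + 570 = 559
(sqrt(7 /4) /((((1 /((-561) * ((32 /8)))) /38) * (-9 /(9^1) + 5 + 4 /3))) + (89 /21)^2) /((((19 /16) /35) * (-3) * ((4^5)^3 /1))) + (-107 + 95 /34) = -426910119773701 /4096794820608 + 19635 * sqrt(7) /268435456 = -104.21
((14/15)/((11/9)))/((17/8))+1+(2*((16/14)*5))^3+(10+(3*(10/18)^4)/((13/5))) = 13715064741418/9117963855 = 1504.18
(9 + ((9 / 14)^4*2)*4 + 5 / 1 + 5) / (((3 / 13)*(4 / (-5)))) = -6356935 / 57624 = -110.32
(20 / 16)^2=25 / 16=1.56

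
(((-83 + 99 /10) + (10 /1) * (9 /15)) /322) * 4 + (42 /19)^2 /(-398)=-48913979 /57830395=-0.85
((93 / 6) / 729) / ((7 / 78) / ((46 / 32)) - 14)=-9269 / 6075972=-0.00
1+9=10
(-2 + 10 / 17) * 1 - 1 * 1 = -41 / 17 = -2.41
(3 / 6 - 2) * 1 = -3 / 2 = -1.50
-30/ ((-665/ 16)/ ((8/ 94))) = 384/ 6251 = 0.06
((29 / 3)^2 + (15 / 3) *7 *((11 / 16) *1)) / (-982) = -16921 / 141408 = -0.12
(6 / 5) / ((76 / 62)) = 93 / 95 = 0.98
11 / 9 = 1.22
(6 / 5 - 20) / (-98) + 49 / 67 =15154 / 16415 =0.92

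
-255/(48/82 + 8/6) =-31365/236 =-132.90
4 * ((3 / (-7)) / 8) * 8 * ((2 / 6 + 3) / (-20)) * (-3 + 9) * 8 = 96 / 7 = 13.71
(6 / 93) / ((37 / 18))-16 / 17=-17740 / 19499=-0.91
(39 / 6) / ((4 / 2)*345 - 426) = 13 / 528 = 0.02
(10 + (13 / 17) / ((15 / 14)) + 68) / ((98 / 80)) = 160576 / 2499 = 64.26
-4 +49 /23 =-43 /23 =-1.87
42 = 42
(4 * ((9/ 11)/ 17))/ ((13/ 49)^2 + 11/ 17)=21609/ 80531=0.27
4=4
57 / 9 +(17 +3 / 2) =149 / 6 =24.83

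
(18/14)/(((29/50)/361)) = 800.25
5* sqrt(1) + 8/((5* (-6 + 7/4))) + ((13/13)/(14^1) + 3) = 9157/1190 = 7.69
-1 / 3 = -0.33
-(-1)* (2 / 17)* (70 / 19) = 140 / 323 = 0.43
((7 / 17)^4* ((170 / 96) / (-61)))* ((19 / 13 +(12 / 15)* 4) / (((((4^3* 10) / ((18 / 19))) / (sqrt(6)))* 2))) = -2182509* sqrt(6) / 758007511040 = -0.00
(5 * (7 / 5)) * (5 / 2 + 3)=77 / 2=38.50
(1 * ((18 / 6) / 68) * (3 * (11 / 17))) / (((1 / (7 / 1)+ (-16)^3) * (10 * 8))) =-231 / 883831360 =-0.00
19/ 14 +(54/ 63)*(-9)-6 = -12.36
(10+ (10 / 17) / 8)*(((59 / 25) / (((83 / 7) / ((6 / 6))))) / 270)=56581 / 7619400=0.01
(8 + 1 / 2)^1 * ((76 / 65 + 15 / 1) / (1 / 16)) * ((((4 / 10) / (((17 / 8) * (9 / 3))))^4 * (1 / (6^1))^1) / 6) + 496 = 72168914306672 / 145501565625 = 496.00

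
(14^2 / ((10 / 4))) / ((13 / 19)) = 7448 / 65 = 114.58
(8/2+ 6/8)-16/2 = -13/4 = -3.25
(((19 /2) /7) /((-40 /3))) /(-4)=57 /2240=0.03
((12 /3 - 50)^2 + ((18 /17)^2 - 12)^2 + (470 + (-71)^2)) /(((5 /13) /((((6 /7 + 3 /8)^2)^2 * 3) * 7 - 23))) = 300125256409584541 /586704957440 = 511543.75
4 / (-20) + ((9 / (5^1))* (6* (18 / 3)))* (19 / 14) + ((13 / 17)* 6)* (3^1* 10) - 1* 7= 129942 / 595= 218.39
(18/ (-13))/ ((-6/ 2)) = 6/ 13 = 0.46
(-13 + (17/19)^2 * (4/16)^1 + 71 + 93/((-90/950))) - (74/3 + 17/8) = -8233037/8664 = -950.26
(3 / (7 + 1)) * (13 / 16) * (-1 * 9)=-351 / 128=-2.74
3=3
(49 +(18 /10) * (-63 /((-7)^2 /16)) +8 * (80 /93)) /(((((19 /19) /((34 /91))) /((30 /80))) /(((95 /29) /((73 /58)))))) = 19821541 /2883062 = 6.88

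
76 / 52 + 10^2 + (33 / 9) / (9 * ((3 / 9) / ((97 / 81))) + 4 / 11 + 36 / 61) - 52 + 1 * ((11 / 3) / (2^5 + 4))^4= 20116640668788025 / 398178249341184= 50.52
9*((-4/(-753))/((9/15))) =20/251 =0.08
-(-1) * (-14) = -14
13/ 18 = 0.72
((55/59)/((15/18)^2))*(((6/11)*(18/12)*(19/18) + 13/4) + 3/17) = 28881/5015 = 5.76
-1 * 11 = -11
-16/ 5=-3.20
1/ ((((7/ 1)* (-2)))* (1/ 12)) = -6/ 7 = -0.86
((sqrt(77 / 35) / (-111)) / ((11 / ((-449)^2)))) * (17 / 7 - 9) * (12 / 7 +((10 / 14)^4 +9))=48872114420 * sqrt(55) / 20521347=17661.87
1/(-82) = -1/82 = -0.01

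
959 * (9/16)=8631/16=539.44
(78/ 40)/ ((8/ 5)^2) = 0.76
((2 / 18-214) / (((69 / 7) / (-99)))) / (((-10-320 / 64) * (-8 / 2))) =29645 / 828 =35.80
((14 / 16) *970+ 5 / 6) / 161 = 10195 / 1932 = 5.28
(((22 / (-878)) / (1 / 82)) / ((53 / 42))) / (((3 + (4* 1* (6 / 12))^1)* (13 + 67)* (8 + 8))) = -9471 / 37227200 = -0.00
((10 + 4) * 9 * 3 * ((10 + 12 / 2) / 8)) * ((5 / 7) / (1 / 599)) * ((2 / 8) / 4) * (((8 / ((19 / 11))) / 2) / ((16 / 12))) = 2668545 / 76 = 35112.43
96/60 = 8/5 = 1.60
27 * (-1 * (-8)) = 216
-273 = -273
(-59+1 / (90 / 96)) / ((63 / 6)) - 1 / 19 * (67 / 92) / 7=-3041039 / 550620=-5.52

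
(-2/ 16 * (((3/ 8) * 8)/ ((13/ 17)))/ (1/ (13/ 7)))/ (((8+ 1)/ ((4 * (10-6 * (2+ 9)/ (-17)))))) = -118/ 21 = -5.62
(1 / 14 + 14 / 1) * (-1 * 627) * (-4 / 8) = 123519 / 28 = 4411.39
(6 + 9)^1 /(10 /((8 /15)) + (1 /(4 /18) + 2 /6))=180 /283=0.64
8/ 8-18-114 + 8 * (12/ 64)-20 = -299/ 2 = -149.50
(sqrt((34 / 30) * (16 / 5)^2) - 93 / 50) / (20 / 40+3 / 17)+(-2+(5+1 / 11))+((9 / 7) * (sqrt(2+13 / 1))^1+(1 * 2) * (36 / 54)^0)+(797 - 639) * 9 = 9 * sqrt(15) / 7+544 * sqrt(255) / 1725+9008959 / 6325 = 1434.36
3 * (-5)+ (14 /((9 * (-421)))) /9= -511529 /34101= -15.00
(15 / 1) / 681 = 5 / 227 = 0.02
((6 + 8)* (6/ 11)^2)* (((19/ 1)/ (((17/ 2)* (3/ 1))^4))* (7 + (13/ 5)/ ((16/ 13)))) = 86184/ 50530205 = 0.00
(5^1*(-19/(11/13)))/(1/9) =-11115/11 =-1010.45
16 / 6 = 8 / 3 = 2.67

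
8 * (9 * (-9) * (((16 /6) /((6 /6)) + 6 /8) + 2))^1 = -3510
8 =8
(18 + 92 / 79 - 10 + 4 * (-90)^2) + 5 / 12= 30724283 / 948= 32409.58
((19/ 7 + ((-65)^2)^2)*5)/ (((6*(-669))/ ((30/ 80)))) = -312385985/ 37464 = -8338.30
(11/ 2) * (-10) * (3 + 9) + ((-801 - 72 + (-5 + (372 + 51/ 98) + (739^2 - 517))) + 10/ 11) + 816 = 587785353/ 1078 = 545255.43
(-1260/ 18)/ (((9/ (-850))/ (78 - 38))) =2380000/ 9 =264444.44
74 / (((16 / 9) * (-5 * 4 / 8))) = -333 / 20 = -16.65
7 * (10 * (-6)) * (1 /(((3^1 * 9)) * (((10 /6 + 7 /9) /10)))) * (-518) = 362600 /11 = 32963.64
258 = 258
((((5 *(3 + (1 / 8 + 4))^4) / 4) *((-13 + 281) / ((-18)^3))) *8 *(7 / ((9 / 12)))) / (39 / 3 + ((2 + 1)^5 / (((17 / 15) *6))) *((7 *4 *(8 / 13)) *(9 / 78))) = -877996686385 / 6676134912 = -131.51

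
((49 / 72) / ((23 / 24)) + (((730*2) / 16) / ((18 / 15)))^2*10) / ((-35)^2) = 383026579 / 8114400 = 47.20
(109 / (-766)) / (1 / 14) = -763 / 383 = -1.99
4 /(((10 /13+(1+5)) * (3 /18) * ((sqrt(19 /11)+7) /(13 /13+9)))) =21 /4-3 * sqrt(209) /44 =4.26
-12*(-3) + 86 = 122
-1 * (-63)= 63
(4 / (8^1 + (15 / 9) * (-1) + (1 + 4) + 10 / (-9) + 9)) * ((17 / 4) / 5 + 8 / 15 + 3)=0.91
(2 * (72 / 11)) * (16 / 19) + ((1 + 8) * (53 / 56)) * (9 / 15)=16.13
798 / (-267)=-266 / 89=-2.99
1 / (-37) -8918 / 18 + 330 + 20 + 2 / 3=-48220 / 333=-144.80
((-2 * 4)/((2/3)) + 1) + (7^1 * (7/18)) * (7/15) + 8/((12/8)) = -1187/270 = -4.40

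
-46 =-46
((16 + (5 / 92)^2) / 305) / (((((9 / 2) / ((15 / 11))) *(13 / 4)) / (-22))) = -135449 / 1258491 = -0.11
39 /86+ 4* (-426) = -146505 /86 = -1703.55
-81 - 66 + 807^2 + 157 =651259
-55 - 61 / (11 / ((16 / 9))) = -6421 / 99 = -64.86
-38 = -38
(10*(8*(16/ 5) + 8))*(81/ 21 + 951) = 320832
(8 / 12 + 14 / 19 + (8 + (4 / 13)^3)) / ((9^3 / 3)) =1181240 / 30430647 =0.04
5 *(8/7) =40/7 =5.71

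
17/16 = 1.06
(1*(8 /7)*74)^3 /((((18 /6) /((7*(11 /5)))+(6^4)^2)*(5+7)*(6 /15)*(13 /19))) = 27101381120 /247150484217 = 0.11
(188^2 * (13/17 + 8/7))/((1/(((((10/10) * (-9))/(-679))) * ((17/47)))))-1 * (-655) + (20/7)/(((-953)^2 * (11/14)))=46450404895869/47483891147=978.24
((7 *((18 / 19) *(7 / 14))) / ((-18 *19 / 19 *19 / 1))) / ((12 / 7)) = -49 / 8664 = -0.01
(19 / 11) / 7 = 19 / 77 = 0.25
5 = 5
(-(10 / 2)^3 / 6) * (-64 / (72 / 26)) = 13000 / 27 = 481.48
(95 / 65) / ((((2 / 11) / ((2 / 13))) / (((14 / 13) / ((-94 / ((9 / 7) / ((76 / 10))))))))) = -495 / 206518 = -0.00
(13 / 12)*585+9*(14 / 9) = 2591 / 4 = 647.75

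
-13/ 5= -2.60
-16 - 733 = -749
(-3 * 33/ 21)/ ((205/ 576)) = -19008/ 1435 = -13.25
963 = 963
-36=-36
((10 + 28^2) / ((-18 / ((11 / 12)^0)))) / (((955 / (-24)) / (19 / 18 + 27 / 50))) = 1140184 / 644625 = 1.77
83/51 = 1.63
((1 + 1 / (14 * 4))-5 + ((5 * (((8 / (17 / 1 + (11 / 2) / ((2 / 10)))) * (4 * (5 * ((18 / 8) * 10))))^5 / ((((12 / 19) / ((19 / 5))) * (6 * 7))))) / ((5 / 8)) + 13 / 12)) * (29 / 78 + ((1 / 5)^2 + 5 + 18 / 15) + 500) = 2011798099258.09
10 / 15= 2 / 3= 0.67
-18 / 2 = -9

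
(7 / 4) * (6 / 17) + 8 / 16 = 19 / 17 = 1.12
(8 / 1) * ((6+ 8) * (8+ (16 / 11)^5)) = 1625.21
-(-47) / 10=47 / 10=4.70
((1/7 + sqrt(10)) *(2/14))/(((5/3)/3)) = 9/245 + 9 *sqrt(10)/35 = 0.85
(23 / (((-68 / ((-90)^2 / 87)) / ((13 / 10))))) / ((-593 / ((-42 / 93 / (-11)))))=282555 / 99691009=0.00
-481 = -481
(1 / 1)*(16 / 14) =8 / 7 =1.14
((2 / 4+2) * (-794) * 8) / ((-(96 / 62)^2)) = 1907585 / 288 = 6623.56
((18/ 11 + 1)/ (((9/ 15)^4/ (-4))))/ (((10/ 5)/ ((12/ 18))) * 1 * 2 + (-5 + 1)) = -36250/ 891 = -40.68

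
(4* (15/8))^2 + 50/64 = 1825/32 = 57.03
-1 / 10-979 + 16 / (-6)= -29453 / 30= -981.77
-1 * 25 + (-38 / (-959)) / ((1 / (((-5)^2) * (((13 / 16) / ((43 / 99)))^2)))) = -4887435925 / 226968448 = -21.53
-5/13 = -0.38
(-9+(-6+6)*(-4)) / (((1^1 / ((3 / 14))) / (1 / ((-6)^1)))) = 9 / 28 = 0.32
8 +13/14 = 125/14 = 8.93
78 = 78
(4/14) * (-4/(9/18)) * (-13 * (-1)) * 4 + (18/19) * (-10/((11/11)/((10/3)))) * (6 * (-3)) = 449.56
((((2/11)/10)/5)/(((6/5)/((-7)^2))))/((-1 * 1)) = -49/330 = -0.15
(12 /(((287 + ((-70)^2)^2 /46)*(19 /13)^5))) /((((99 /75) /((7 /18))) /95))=2134934750 /22138717362597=0.00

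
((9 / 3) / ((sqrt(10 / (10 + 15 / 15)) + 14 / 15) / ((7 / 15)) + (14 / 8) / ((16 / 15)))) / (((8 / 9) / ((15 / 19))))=406901880 / 380869649 - 21772800 * sqrt(110) / 380869649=0.47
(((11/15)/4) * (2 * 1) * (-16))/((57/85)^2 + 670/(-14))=0.12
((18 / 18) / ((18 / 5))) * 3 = 5 / 6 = 0.83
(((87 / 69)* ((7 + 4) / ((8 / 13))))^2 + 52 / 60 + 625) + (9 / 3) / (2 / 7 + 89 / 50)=138946571383 / 122389440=1135.28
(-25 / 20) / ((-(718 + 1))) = 5 / 2876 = 0.00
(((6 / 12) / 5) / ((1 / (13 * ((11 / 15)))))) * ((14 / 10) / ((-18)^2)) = 1001 / 243000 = 0.00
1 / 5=0.20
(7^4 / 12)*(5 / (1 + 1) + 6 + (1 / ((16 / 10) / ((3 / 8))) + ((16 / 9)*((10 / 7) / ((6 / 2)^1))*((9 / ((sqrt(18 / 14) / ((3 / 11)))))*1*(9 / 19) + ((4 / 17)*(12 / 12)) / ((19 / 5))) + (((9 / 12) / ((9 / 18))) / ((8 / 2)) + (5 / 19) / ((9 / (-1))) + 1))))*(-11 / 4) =-149365407037 / 26790912 - 3430*sqrt(7) / 19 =-6052.85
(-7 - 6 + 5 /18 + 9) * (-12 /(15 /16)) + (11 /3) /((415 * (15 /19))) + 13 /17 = 15372248 /317475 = 48.42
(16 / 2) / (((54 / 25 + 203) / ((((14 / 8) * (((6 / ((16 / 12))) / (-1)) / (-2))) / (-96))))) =-525 / 328256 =-0.00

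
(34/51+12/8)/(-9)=-13/54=-0.24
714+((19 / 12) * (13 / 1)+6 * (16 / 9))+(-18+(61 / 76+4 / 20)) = 69184 / 95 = 728.25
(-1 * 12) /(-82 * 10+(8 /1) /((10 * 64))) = 960 /65599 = 0.01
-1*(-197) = 197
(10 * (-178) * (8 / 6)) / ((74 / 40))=-142400 / 111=-1282.88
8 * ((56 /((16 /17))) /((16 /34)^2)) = 34391 /16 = 2149.44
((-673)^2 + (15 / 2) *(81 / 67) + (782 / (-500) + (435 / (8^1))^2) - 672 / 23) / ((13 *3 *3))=1873296828211 / 480792000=3896.27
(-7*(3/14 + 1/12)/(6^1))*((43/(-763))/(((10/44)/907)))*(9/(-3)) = -2145055/9156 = -234.28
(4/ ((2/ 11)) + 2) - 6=18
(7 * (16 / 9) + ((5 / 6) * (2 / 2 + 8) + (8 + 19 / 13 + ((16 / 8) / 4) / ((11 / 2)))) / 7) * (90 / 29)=1340585 / 29029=46.18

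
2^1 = 2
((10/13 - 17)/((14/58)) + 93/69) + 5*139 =1316719/2093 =629.11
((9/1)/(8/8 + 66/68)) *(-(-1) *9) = 2754/67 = 41.10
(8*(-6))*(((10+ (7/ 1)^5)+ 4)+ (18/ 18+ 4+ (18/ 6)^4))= -811536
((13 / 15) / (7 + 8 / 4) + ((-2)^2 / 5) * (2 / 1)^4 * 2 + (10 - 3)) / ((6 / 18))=4414 / 45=98.09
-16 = -16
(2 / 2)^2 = 1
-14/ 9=-1.56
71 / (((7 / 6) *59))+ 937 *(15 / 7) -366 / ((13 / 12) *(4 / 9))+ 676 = 10333901 / 5369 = 1924.73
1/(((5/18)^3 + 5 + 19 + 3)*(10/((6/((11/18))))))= 314928/8667395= 0.04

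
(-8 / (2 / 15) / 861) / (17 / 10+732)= -200 / 2105719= -0.00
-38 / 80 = -19 / 40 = -0.48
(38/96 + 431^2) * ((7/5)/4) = 62415829/960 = 65016.49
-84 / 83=-1.01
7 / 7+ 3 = 4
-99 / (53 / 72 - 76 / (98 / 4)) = 349272 / 8347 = 41.84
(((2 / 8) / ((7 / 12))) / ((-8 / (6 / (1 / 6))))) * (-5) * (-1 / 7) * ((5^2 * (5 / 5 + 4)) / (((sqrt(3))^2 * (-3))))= 1875 / 98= 19.13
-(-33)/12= 11/4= 2.75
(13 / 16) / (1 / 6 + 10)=39 / 488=0.08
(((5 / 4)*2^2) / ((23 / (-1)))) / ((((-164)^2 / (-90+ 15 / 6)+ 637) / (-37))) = 875 / 35857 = 0.02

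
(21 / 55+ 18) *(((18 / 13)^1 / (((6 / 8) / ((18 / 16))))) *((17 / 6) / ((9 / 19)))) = 326553 / 1430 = 228.36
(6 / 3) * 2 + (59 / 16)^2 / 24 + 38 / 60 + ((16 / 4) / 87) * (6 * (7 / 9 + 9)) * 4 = 15.99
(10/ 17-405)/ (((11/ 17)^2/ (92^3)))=-8273560000/ 11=-752141818.18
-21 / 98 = -3 / 14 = -0.21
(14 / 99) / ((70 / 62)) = 62 / 495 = 0.13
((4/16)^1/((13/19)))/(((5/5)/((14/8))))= 133/208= 0.64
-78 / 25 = -3.12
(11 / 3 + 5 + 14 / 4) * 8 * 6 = 584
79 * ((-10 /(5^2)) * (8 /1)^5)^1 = -1035468.80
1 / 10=0.10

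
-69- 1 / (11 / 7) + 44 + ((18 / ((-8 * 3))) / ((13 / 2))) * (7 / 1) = -7563 / 286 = -26.44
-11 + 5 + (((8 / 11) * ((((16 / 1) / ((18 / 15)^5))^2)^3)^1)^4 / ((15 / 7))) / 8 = 407226525925824578.20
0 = 0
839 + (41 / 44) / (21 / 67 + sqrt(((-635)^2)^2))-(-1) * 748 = 1886479954235 / 1188708224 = 1587.00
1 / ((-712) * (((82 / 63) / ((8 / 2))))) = -63 / 14596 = -0.00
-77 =-77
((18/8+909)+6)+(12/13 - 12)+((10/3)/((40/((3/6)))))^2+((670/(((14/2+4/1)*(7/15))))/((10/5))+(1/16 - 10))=554376125/576576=961.50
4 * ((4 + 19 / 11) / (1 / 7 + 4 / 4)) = 441 / 22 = 20.05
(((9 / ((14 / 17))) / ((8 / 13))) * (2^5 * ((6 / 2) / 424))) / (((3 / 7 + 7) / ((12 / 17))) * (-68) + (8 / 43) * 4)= -769743 / 136852784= -0.01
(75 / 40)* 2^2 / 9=5 / 6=0.83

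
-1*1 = -1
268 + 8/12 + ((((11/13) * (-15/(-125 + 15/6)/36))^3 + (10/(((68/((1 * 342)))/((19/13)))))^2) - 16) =91258373221992251/16135034223672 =5655.91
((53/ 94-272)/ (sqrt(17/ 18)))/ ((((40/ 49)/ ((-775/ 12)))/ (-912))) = -11045826225 * sqrt(34)/ 3196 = -20152591.16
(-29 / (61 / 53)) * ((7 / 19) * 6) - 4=-69190 / 1159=-59.70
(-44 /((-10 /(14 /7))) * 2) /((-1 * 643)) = -88 /3215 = -0.03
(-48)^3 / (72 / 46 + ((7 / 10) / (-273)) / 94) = -93248962560 / 1319737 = -70657.23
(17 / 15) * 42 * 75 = 3570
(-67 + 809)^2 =550564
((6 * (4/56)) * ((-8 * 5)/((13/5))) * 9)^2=29160000/8281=3521.31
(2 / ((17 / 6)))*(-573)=-6876 / 17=-404.47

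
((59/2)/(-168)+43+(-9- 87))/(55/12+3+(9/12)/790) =-7057465/1006586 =-7.01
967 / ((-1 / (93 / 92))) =-89931 / 92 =-977.51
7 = 7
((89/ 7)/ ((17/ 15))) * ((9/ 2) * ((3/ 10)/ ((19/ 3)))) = 21627/ 9044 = 2.39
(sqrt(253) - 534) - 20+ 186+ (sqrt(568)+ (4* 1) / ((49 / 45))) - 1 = -17901 / 49+ sqrt(253)+ 2* sqrt(142) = -325.59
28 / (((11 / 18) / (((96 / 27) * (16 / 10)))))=14336 / 55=260.65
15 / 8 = 1.88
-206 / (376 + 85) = -0.45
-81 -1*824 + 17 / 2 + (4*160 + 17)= -479 / 2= -239.50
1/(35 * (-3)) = -1/105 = -0.01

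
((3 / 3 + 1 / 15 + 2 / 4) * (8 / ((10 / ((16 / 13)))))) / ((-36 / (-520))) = 3008 / 135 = 22.28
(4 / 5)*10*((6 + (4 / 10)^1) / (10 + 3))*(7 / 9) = 1792 / 585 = 3.06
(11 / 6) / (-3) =-11 / 18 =-0.61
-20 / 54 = -10 / 27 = -0.37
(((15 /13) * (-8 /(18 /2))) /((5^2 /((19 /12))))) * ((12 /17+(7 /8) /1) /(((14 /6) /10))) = -4085 /9282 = -0.44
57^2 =3249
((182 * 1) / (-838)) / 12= -91 / 5028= -0.02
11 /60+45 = 2711 /60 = 45.18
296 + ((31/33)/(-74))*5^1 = 722677/2442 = 295.94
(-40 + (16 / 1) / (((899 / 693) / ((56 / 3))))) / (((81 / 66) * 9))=3762352 / 218457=17.22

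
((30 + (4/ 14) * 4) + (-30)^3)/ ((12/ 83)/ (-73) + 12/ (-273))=7434895897/ 12664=587089.06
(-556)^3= -171879616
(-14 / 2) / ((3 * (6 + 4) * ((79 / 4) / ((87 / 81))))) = -406 / 31995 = -0.01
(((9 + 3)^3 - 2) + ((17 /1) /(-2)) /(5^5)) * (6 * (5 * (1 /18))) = 10787483 /3750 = 2876.66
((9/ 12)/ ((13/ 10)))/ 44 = 15/ 1144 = 0.01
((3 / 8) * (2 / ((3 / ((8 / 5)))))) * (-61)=-24.40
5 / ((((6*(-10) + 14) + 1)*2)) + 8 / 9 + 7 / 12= 17 / 12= 1.42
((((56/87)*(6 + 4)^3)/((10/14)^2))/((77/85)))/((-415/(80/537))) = -21324800/42654447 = -0.50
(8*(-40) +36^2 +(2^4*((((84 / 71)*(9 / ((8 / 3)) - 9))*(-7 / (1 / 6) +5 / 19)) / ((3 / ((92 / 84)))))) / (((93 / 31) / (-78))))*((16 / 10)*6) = -2668274688 / 6745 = -395592.99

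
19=19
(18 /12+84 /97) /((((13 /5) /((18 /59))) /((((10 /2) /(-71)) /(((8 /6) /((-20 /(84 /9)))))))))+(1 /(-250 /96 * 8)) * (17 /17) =-306509397 /18488151500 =-0.02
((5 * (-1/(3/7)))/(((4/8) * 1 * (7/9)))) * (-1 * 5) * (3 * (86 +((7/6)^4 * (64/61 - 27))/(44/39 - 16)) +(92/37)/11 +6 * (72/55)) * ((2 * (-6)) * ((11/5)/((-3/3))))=1092084.45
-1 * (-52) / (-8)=-13 / 2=-6.50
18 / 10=9 / 5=1.80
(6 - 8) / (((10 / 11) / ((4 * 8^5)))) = -1441792 / 5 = -288358.40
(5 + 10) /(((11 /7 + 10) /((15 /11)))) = 175 /99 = 1.77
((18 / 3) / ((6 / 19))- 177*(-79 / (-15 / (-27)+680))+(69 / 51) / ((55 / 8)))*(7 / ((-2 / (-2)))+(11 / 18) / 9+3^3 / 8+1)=11251252577 / 24740100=454.78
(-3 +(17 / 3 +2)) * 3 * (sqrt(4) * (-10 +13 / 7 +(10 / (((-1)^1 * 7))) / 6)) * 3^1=-704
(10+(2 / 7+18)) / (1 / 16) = 3168 / 7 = 452.57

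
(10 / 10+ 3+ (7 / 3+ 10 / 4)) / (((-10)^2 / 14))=371 / 300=1.24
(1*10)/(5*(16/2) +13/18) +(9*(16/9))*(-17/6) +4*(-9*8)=-732460/2199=-333.09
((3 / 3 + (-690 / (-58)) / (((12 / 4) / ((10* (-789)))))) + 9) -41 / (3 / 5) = -2727125 / 87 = -31346.26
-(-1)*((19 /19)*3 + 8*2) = 19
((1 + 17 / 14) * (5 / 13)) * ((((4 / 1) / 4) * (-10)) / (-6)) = 775 / 546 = 1.42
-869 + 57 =-812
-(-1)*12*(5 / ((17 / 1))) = 60 / 17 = 3.53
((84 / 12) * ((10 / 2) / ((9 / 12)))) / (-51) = -140 / 153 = -0.92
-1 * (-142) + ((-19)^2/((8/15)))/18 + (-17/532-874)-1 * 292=-6297355/6384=-986.43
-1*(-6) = 6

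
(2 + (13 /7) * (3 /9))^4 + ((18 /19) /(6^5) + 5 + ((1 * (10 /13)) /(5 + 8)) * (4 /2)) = 521264451067 /9991655856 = 52.17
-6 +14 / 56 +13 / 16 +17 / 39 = -2809 / 624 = -4.50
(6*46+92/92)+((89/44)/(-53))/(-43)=27776541/100276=277.00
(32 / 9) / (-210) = -16 / 945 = -0.02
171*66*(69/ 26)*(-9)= -3504303/ 13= -269561.77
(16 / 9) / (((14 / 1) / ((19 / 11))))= 152 / 693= 0.22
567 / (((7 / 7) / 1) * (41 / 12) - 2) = 6804 / 17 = 400.24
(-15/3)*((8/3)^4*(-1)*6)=40960/27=1517.04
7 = 7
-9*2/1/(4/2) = -9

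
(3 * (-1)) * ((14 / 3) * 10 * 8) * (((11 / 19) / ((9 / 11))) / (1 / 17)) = -2303840 / 171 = -13472.75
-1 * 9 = -9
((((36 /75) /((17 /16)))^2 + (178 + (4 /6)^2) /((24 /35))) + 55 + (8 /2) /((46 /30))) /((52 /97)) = 13841678553947 /23330970000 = 593.27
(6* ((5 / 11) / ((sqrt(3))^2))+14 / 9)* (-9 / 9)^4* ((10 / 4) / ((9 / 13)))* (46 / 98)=182390 / 43659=4.18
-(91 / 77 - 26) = 273 / 11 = 24.82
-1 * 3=-3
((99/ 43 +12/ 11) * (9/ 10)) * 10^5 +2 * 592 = 145010032/ 473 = 306575.12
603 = 603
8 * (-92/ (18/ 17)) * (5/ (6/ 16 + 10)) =-250240/ 747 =-334.99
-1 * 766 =-766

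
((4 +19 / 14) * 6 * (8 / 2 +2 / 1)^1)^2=1822500 / 49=37193.88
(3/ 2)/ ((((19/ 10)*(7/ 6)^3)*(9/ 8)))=2880/ 6517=0.44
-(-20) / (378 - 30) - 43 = -3736 / 87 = -42.94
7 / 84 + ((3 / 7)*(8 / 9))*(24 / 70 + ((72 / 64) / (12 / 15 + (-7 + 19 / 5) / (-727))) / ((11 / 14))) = 0.89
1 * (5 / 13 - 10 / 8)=-45 / 52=-0.87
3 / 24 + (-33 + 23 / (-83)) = -22013 / 664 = -33.15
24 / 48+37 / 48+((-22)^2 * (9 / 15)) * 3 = 209393 / 240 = 872.47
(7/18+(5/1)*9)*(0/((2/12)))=0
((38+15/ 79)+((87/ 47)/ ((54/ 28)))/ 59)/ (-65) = -5794411/ 9858015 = -0.59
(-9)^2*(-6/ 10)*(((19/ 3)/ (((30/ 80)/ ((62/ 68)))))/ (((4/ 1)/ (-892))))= 14185476/ 85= 166887.95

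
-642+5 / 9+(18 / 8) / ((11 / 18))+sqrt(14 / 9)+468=-33613 / 198+sqrt(14) / 3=-168.52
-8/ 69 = -0.12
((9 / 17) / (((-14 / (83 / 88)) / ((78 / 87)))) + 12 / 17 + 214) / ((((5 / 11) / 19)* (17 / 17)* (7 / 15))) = 3716051673 / 193256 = 19228.65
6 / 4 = 3 / 2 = 1.50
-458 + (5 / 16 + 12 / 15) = -36551 / 80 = -456.89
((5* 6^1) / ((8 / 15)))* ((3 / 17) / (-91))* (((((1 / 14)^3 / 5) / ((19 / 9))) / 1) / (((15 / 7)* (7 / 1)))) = -81 / 322617568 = -0.00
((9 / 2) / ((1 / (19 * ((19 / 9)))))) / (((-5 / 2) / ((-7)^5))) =6067327 / 5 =1213465.40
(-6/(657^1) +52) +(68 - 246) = -27596/219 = -126.01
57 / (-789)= -19 / 263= -0.07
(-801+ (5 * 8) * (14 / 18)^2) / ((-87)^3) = 62921 / 53338743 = 0.00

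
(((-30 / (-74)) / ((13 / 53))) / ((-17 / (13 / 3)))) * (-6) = 1590 / 629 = 2.53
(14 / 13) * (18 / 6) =42 / 13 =3.23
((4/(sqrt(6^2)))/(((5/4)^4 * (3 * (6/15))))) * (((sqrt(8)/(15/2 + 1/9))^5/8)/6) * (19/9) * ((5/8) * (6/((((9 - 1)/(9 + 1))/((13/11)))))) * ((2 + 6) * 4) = 23601217536 * sqrt(2)/2654394845135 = 0.01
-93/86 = -1.08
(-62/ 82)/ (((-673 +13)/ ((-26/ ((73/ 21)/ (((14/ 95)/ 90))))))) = -19747/ 1407458250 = -0.00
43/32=1.34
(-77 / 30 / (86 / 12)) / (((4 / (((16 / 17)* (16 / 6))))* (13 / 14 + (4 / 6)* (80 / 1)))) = -34496 / 8329745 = -0.00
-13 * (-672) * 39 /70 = 24336 /5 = 4867.20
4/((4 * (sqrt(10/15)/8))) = 4 * sqrt(6) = 9.80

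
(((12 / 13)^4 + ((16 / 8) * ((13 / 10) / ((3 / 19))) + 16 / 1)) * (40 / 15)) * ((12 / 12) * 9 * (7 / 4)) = 199083458 / 142805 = 1394.09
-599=-599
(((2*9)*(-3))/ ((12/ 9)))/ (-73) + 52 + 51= 15119/ 146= 103.55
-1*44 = -44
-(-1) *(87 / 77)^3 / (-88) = -658503 / 40174904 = -0.02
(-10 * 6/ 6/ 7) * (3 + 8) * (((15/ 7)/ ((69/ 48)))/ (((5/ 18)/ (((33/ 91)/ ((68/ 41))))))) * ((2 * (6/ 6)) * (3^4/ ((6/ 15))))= -13019648400/ 1743469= -7467.67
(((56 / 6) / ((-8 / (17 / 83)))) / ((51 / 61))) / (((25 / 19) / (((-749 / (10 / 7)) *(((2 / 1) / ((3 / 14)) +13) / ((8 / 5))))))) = 2849942753 / 1792800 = 1589.66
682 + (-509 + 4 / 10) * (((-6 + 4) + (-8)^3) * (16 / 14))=299448.17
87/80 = 1.09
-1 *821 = -821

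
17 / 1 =17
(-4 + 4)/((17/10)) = 0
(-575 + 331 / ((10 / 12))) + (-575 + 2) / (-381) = -111948 / 635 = -176.30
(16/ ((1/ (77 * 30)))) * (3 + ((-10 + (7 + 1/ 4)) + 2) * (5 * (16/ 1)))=-2106720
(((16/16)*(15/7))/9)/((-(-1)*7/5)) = 25/147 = 0.17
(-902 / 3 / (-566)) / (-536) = -451 / 455064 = -0.00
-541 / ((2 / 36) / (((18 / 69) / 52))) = -14607 / 299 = -48.85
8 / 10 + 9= 49 / 5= 9.80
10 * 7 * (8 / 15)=112 / 3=37.33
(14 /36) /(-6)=-0.06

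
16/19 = 0.84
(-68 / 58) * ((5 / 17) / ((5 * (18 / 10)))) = -10 / 261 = -0.04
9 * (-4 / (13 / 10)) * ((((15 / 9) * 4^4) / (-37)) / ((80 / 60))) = 115200 / 481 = 239.50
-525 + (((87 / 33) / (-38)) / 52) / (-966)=-11023412371 / 20996976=-525.00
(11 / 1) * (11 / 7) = 121 / 7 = 17.29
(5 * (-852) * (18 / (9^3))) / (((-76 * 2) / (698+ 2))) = 248500 / 513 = 484.41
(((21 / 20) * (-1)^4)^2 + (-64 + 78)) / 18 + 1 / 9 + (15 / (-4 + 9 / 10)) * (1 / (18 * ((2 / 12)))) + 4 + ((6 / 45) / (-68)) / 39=54871337 / 16442400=3.34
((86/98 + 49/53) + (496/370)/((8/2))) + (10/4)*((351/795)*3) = 5235443/960890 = 5.45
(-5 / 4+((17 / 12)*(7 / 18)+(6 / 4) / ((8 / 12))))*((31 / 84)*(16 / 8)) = 10385 / 9072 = 1.14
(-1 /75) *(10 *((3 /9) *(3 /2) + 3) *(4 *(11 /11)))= -28 /15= -1.87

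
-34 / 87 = -0.39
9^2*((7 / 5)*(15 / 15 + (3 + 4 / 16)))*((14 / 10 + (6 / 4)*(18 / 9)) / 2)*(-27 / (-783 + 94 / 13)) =37216179 / 1008500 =36.90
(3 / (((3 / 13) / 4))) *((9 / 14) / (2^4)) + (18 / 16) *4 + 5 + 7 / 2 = 845 / 56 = 15.09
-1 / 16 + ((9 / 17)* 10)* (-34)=-2881 / 16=-180.06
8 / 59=0.14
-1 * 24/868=-6/217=-0.03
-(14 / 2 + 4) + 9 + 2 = 0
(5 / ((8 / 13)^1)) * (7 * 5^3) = 56875 / 8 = 7109.38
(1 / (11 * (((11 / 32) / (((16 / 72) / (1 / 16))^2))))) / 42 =16384 / 205821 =0.08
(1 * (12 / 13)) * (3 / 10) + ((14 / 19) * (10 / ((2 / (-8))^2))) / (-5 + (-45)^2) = 41822 / 124735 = 0.34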